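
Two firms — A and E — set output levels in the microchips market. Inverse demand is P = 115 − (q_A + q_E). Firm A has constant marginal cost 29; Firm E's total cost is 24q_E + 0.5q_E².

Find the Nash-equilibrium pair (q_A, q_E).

33.4, 19.2

Firm A's profit: π = q_A(115 − (q_A + q_E)) − 29q_A.
∂π/∂q_A = 86 − 2q_A − q_E = 0, so q_A = 43 − 0.5q_E.
For E: ∂π/∂q_E = 91 − 3q_E − q_A = 0 ⇒ q_E = 91/3 − (1/3)q_A.
Solving the two reaction functions simultaneously: (1 − (−0.5)(−1/3))q_A = 43 − 0.5·(91/3), so (5/6)q_A = 167/6 and q_A = 33.4.
Then q_E = 91/3 − (1/3)·33.4 = 19.2.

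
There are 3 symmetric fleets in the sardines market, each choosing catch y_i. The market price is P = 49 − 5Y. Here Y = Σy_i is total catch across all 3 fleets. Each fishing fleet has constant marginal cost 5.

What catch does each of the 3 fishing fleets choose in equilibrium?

A representative fishing fleet's profit is π_i = y_i(49 − 5Y) − 5y_i, with Y = y_i + Σ_{j≠i} y_j.
First-order condition: 44 − 10y_i − 5Σ_{j≠i} y_j = 0.
In a symmetric equilibrium every fishing fleet chooses the same y, so Σ_{j≠i} y_j = 2y. The condition becomes 44 − 20y = 0, giving y = 44/20 = 2.2.

2.2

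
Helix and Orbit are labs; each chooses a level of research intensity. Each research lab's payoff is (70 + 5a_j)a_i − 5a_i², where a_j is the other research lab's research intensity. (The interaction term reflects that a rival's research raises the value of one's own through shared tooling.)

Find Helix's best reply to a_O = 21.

Helix's payoff is (70 + 5a_O)a_H − 5a_H².
∂π/∂a_H = 70 + 5a_O − 10a_H = 0, so a_H = 7 + 0.5a_O.
At a_O = 21: a_H = 7 + 0.5·21 = 17.5.

17.5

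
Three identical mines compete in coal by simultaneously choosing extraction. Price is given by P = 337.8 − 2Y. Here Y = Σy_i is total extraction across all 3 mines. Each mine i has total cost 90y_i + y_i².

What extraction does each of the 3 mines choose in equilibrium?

24.78

A representative mine's profit is π_i = y_i(337.8 − 2Y) − 90y_i − y_i², with Y = y_i + Σ_{j≠i} y_j.
First-order condition: 247.8 − 6y_i − 2Σ_{j≠i} y_j = 0.
Imposing symmetry (y_j = y for all j) turns Σ_{j≠i} y_j into 2y, so 247.8 = 10y and y = 24.78.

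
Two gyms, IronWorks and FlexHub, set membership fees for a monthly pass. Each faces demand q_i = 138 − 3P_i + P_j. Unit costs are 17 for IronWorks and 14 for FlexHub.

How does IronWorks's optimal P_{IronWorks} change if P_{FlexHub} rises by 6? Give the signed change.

IronWorks's profit: π = (P_{IronWorks} − 17)(138 − 3P_{IronWorks} + P_{FlexHub}).
∂π/∂P_{IronWorks} = 189 − 6P_{IronWorks} + P_{FlexHub} = 0 ⇒ P_{IronWorks} = 31.5 + (1/6)P_{FlexHub}.
The reaction-function slope is 1/6, so a 6-unit rise in P_{FlexHub} moves P_{IronWorks} by 1/6 × 6 = 1. IronWorks's best response rises — the actions are strategic complements.

1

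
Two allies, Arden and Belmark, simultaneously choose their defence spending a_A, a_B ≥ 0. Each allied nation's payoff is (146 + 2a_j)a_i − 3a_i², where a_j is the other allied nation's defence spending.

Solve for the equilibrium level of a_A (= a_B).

36.5

Arden's payoff is (146 + 2a_B)a_A − 3a_A².
∂π/∂a_A = 146 + 2a_B − 6a_A = 0, so a_A = 73/3 + (1/3)a_B.
The game is symmetric, so in equilibrium a_B = a_A: the reaction function gives (2/3)a_A = 73/3, hence a_A = 36.5.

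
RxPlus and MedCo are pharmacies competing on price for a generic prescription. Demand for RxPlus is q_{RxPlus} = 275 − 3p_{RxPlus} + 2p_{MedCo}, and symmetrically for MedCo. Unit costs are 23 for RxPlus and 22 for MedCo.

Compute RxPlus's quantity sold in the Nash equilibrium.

188.4375

RxPlus's profit: π = (p_{RxPlus} − 23)(275 − 3p_{RxPlus} + 2p_{MedCo}).
∂π/∂p_{RxPlus} = 344 − 6p_{RxPlus} + 2p_{MedCo} = 0 ⇒ p_{RxPlus} = 172/3 + (1/3)p_{MedCo}.
Similarly p_{MedCo} = 341/6 + (1/3)p_{RxPlus}.
Plugging p_{MedCo} into RxPlus's best response: p_{RxPlus} = 172/3 + (1/3)(341/6 + (1/3)p_{RxPlus}) ⇒ (8/9)p_{RxPlus} = 1373/18, so p_{RxPlus} = 85.8125.
Then p_{MedCo} = 341/6 + (1/3)·85.8125 = 85.4375.
q_{RxPlus} = 275 − 3·85.8125 + 2·85.4375 = 188.4375.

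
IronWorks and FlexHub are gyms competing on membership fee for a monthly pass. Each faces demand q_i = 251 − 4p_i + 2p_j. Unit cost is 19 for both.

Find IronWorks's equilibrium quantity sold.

142

IronWorks's profit: π = (p_{IronWorks} − 19)(251 − 4p_{IronWorks} + 2p_{FlexHub}).
∂π/∂p_{IronWorks} = 327 − 8p_{IronWorks} + 2p_{FlexHub} = 0 ⇒ p_{IronWorks} = 40.875 + 0.25p_{FlexHub}.
By symmetry p_{FlexHub} = p_{IronWorks}; substituting into the reaction function, 0.75p_{IronWorks} = 40.875 and p_{IronWorks} = 54.5.
q_{IronWorks} = 251 − 4·54.5 + 2·54.5 = 142.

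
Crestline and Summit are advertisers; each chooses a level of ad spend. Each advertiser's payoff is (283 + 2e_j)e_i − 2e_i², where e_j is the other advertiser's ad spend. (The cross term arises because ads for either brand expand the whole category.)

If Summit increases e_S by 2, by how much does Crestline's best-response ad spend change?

1

Crestline's payoff is (283 + 2e_S)e_C − 2e_C².
∂π/∂e_C = 283 + 2e_S − 4e_C = 0, so e_C = 70.75 + 0.5e_S.
The reaction-function slope is 0.5, so a 2-unit rise in e_S moves e_C by 0.5 × 2 = 1. Crestline's best response rises — the actions are strategic complements.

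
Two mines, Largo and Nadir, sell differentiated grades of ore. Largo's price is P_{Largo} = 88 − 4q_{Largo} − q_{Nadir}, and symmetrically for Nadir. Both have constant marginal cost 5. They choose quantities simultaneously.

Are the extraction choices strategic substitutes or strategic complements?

Mine Largo's profit: π = q_{Largo}(88 − 4q_{Largo} − q_{Nadir}) − 5q_{Largo}.
∂π/∂q_{Largo} = 83 − 8q_{Largo} − q_{Nadir} = 0 ⇒ q_{Largo} = 10.375 − 0.125q_{Nadir}.
The best-response slope dq_{Largo}/dq_{Nadir} = −0.125 < 0: the reaction function is downward-sloping, so the choices are strategic substitutes.

strategic substitutes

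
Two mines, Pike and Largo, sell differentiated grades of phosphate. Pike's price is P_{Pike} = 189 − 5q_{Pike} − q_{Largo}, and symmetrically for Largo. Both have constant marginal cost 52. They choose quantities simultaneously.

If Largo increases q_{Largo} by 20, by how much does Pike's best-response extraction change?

-2

Mine Pike's profit: π = q_{Pike}(189 − 5q_{Pike} − q_{Largo}) − 52q_{Pike}.
∂π/∂q_{Pike} = 137 − 10q_{Pike} − q_{Largo} = 0 ⇒ q_{Pike} = 13.7 − 0.1q_{Largo}.
The reaction-function slope is −0.1, so a 20-unit rise in q_{Largo} moves q_{Pike} by −0.1 × 20 = −2. Pike's best response falls — the actions are strategic substitutes.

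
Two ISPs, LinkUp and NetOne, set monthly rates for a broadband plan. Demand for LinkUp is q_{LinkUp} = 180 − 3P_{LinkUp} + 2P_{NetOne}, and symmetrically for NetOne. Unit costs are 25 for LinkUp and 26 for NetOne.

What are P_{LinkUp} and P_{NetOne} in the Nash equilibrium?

63.9375, 64.3125

LinkUp's profit: π = (P_{LinkUp} − 25)(180 − 3P_{LinkUp} + 2P_{NetOne}).
∂π/∂P_{LinkUp} = 255 − 6P_{LinkUp} + 2P_{NetOne} = 0 ⇒ P_{LinkUp} = 42.5 + (1/3)P_{NetOne}.
Similarly P_{NetOne} = 43 + (1/3)P_{LinkUp}.
Substituting the second reaction function into the first: P_{LinkUp} = 42.5 + (1/3)(43 + (1/3)P_{LinkUp}), which gives (8/9)P_{LinkUp} = 341/6 ⇒ P_{LinkUp} = 63.9375.
Then P_{NetOne} = 43 + (1/3)·63.9375 = 64.3125.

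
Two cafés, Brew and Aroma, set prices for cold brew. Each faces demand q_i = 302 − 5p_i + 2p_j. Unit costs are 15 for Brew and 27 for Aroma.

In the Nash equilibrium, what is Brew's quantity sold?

Brew's profit: π = (p_{Brew} − 15)(302 − 5p_{Brew} + 2p_{Aroma}).
∂π/∂p_{Brew} = 377 − 10p_{Brew} + 2p_{Aroma} = 0 ⇒ p_{Brew} = 37.7 + 0.2p_{Aroma}.
Similarly p_{Aroma} = 43.7 + 0.2p_{Brew}.
Substituting the second reaction function into the first: p_{Brew} = 37.7 + 0.2(43.7 + 0.2p_{Brew}), which gives 0.96p_{Brew} = 46.44 ⇒ p_{Brew} = 48.375.
Then p_{Aroma} = 43.7 + 0.2·48.375 = 53.375.
q_{Brew} = 302 − 5·48.375 + 2·53.375 = 166.875.

166.875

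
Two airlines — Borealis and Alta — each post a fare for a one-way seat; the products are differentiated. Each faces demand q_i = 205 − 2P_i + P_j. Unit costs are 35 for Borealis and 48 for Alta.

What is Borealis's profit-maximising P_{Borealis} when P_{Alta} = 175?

Borealis's profit: π = (P_{Borealis} − 35)(205 − 2P_{Borealis} + P_{Alta}).
∂π/∂P_{Borealis} = 275 − 4P_{Borealis} + P_{Alta} = 0 ⇒ P_{Borealis} = 68.75 + 0.25P_{Alta}.
At P_{Alta} = 175: P_{Borealis} = 68.75 + 0.25·175 = 112.5.

112.5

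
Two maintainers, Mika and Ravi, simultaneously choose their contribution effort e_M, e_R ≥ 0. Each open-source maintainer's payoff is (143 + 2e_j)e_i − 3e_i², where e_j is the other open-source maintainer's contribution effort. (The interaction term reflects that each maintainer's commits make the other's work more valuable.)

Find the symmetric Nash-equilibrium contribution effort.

Mika's payoff is (143 + 2e_R)e_M − 3e_M².
∂π/∂e_M = 143 + 2e_R − 6e_M = 0, so e_M = 143/6 + (1/3)e_R.
Setting e_M = e_R in the reaction function: e_M = 143/6 + (1/3)e_M, so e_M = (143/6) / (2/3) = 35.75.

35.75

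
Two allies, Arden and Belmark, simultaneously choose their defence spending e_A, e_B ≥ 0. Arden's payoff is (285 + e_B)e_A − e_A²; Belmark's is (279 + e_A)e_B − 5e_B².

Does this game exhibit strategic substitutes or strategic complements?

Expanding Arden's payoff: 285e_A + e_Be_A − e_A².
∂π/∂e_A = 285 + e_B − 2e_A = 0, so e_A = 142.5 + 0.5e_B.
The best-response slope de_A/de_B = 0.5 > 0: the reaction function is upward-sloping, so the choices are strategic complements.

strategic complements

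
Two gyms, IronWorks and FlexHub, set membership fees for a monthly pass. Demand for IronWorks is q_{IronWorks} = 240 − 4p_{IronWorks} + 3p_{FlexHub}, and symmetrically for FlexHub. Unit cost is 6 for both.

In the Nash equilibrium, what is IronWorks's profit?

8760.96

IronWorks's profit: π = (p_{IronWorks} − 6)(240 − 4p_{IronWorks} + 3p_{FlexHub}).
∂π/∂p_{IronWorks} = 264 − 8p_{IronWorks} + 3p_{FlexHub} = 0 ⇒ p_{IronWorks} = 33 + 0.375p_{FlexHub}.
By symmetry p_{FlexHub} = p_{IronWorks}; substituting into the reaction function, 0.625p_{IronWorks} = 33 and p_{IronWorks} = 52.8.
q_{IronWorks} = 240 − 4·52.8 + 3·52.8 = 187.2.
Profit = (52.8 − 6)·187.2 = 8760.96.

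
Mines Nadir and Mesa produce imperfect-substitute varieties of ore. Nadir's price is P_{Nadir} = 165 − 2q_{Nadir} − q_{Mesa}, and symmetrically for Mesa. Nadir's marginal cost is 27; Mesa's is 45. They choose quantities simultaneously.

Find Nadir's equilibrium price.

Mine Nadir's profit: π = q_{Nadir}(165 − 2q_{Nadir} − q_{Mesa}) − 27q_{Nadir}.
∂π/∂q_{Nadir} = 138 − 4q_{Nadir} − q_{Mesa} = 0 ⇒ q_{Nadir} = 34.5 − 0.25q_{Mesa}.
Similarly q_{Mesa} = 30 − 0.25q_{Nadir}.
Plugging q_{Mesa} into Nadir's best response: q_{Nadir} = 34.5 − 0.25(30 − 0.25q_{Nadir}) ⇒ 0.9375q_{Nadir} = 27, so q_{Nadir} = 28.8.
Then q_{Mesa} = 30 − 0.25·28.8 = 22.8.
P_{Nadir} = 165 − 2·28.8 − 22.8 = 84.6.

84.6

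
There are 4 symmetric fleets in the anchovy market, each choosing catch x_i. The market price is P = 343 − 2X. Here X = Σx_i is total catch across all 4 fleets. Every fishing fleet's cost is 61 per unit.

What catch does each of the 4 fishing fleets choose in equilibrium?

28.2

A representative fishing fleet's profit is π_i = x_i(343 − 2X) − 61x_i, with X = x_i + Σ_{j≠i} x_j.
First-order condition: 282 − 4x_i − 2Σ_{j≠i} x_j = 0.
Imposing symmetry (x_j = x for all j) turns Σ_{j≠i} x_j into 3x, so 282 = 10x and x = 28.2.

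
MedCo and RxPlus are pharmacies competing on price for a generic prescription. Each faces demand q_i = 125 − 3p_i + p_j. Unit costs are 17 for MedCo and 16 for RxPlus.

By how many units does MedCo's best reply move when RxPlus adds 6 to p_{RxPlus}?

MedCo's profit: π = (p_{MedCo} − 17)(125 − 3p_{MedCo} + p_{RxPlus}).
∂π/∂p_{MedCo} = 176 − 6p_{MedCo} + p_{RxPlus} = 0 ⇒ p_{MedCo} = 88/3 + (1/6)p_{RxPlus}.
The reaction-function slope is 1/6, so a 6-unit rise in p_{RxPlus} moves p_{MedCo} by 1/6 × 6 = 1. MedCo's best response rises — the actions are strategic complements.

1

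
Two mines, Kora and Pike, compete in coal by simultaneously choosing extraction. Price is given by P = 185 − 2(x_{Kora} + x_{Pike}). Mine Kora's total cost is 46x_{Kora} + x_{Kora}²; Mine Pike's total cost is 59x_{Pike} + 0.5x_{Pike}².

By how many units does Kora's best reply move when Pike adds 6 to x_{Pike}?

Mine Kora's profit: π = x_{Kora}(185 − 2(x_{Kora} + x_{Pike})) − 46x_{Kora} − x_{Kora}².
∂π/∂x_{Kora} = 139 − 6x_{Kora} − 2x_{Pike} = 0, so x_{Kora} = 139/6 − (1/3)x_{Pike}.
The reaction-function slope is −1/3, so a 6-unit rise in x_{Pike} moves x_{Kora} by −1/3 × 6 = −2. Kora's best response falls — the actions are strategic substitutes.

-2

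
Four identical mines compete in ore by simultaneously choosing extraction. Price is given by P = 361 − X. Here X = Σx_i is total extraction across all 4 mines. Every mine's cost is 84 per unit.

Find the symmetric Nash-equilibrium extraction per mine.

55.4

A representative mine's profit is π_i = x_i(361 − X) − 84x_i, with X = x_i + Σ_{j≠i} x_j.
First-order condition: 277 − 2x_i − Σ_{j≠i} x_j = 0.
With identical mines, set every x_j = x: then 277 − 2x − 3x = 0, i.e. x = 277/5 = 55.4.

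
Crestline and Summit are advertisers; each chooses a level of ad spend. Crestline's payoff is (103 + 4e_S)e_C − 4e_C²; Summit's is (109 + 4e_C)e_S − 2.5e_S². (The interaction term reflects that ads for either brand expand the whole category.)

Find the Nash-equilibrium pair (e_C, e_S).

39.625, 53.5

Expanding Crestline's payoff: 103e_C + 4e_Se_C − 4e_C².
∂π/∂e_C = 103 + 4e_S − 8e_C = 0, so e_C = 12.875 + 0.5e_S.
Likewise for Summit: e_S = 21.8 + 0.8e_C.
Substituting the second reaction function into the first: e_C = 12.875 + 0.5(21.8 + 0.8e_C), which gives 0.6e_C = 23.775 ⇒ e_C = 39.625.
Then e_S = 21.8 + 0.8·39.625 = 53.5.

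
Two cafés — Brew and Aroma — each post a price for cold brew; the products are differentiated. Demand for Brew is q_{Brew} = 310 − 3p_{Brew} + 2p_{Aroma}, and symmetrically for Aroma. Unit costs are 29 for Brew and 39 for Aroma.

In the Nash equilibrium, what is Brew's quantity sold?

Brew's profit: π = (p_{Brew} − 29)(310 − 3p_{Brew} + 2p_{Aroma}).
∂π/∂p_{Brew} = 397 − 6p_{Brew} + 2p_{Aroma} = 0 ⇒ p_{Brew} = 397/6 + (1/3)p_{Aroma}.
Similarly p_{Aroma} = 427/6 + (1/3)p_{Brew}.
Solving the two reaction functions simultaneously: (1 − (1/3)(1/3))p_{Brew} = 397/6 + (1/3)·(427/6), so (8/9)p_{Brew} = 809/9 and p_{Brew} = 101.125.
Then p_{Aroma} = 427/6 + (1/3)·101.125 = 104.875.
q_{Brew} = 310 − 3·101.125 + 2·104.875 = 216.375.

216.375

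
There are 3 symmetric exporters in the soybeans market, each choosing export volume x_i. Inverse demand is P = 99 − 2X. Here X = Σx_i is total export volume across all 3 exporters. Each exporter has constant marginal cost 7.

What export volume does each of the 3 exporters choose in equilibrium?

A representative exporter's profit is π_i = x_i(99 − 2X) − 7x_i, with X = x_i + Σ_{j≠i} x_j.
First-order condition: 92 − 4x_i − 2Σ_{j≠i} x_j = 0.
Imposing symmetry (x_j = x for all j) turns Σ_{j≠i} x_j into 2x, so 92 = 8x and x = 11.5.

11.5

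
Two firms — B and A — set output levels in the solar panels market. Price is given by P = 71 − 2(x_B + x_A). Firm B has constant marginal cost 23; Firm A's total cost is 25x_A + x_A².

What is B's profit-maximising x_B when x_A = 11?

Firm B's profit: π = x_B(71 − 2(x_B + x_A)) − 23x_B.
∂π/∂x_B = 48 − 4x_B − 2x_A = 0, so x_B = 12 − 0.5x_A.
At x_A = 11: x_B = 12 − 0.5·11 = 6.5.

6.5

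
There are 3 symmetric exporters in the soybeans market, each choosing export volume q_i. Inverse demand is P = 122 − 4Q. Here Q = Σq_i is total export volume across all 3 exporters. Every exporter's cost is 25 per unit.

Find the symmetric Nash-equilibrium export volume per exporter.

A representative exporter's profit is π_i = q_i(122 − 4Q) − 25q_i, with Q = q_i + Σ_{j≠i} q_j.
First-order condition: 97 − 8q_i − 4Σ_{j≠i} q_j = 0.
Imposing symmetry (q_j = q for all j) turns Σ_{j≠i} q_j into 2q, so 97 = 16q and q = 6.0625.

6.0625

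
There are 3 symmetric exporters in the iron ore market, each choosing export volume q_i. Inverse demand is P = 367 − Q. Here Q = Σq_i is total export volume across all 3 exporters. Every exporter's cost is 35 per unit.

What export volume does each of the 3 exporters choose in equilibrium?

A representative exporter's profit is π_i = q_i(367 − Q) − 35q_i, with Q = q_i + Σ_{j≠i} q_j.
First-order condition: 332 − 2q_i − Σ_{j≠i} q_j = 0.
In a symmetric equilibrium every exporter chooses the same q, so Σ_{j≠i} q_j = 2q. The condition becomes 332 − 4q = 0, giving q = 332/4 = 83.

83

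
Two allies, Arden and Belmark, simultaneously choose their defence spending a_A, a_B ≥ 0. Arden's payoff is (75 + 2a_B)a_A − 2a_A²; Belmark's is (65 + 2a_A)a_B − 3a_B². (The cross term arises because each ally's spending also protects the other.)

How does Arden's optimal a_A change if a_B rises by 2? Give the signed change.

1

Expanding Arden's payoff: 75a_A + 2a_Ba_A − 2a_A².
∂π/∂a_A = 75 + 2a_B − 4a_A = 0, so a_A = 18.75 + 0.5a_B.
The reaction-function slope is 0.5, so a 2-unit rise in a_B moves a_A by 0.5 × 2 = 1. Arden's best response rises — the actions are strategic complements.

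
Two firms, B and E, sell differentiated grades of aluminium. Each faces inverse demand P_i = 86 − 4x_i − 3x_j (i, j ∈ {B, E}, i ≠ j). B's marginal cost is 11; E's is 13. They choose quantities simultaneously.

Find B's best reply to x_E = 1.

Firm B's profit: π = x_B(86 − 4x_B − 3x_E) − 11x_B.
∂π/∂x_B = 75 − 8x_B − 3x_E = 0 ⇒ x_B = 9.375 − 0.375x_E.
At x_E = 1: x_B = 9.375 − 0.375·1 = 9.

9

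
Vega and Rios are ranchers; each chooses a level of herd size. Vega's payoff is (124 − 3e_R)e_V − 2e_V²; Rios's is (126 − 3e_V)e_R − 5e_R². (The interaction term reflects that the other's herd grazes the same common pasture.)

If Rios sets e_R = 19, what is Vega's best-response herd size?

16.75

Expanding Vega's payoff: 124e_V − 3e_Re_V − 2e_V².
∂π/∂e_V = 124 − 3e_R − 4e_V = 0, so e_V = 31 − 0.75e_R.
At e_R = 19: e_V = 31 − 0.75·19 = 16.75.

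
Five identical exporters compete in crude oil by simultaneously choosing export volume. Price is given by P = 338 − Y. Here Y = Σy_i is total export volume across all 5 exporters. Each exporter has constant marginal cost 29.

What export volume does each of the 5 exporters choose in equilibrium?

51.5

A representative exporter's profit is π_i = y_i(338 − Y) − 29y_i, with Y = y_i + Σ_{j≠i} y_j.
First-order condition: 309 − 2y_i − Σ_{j≠i} y_j = 0.
Imposing symmetry (y_j = y for all j) turns Σ_{j≠i} y_j into 4y, so 309 = 6y and y = 51.5.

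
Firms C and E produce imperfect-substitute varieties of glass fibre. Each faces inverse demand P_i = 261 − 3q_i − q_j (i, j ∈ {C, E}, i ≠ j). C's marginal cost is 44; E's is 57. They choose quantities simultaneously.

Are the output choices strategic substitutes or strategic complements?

strategic substitutes

Firm C's profit: π = q_C(261 − 3q_C − q_E) − 44q_C.
∂π/∂q_C = 217 − 6q_C − q_E = 0 ⇒ q_C = 217/6 − (1/6)q_E.
The best-response slope dq_C/dq_E = −1/6 < 0: the reaction function is downward-sloping, so the choices are strategic substitutes.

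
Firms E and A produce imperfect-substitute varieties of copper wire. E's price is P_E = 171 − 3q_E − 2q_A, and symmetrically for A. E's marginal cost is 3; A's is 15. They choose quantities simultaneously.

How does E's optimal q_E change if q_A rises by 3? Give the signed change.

-1

Firm E's profit: π = q_E(171 − 3q_E − 2q_A) − 3q_E.
∂π/∂q_E = 168 − 6q_E − 2q_A = 0 ⇒ q_E = 28 − (1/3)q_A.
The reaction-function slope is −1/3, so a 3-unit rise in q_A moves q_E by −1/3 × 3 = −1. E's best response falls — the actions are strategic substitutes.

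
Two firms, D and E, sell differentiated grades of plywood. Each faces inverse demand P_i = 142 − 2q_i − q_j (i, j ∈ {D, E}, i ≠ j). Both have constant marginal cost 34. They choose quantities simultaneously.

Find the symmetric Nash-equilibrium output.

Firm D's profit: π = q_D(142 − 2q_D − q_E) − 34q_D.
∂π/∂q_D = 108 − 4q_D − q_E = 0 ⇒ q_D = 27 − 0.25q_E.
The game is symmetric, so in equilibrium q_E = q_D: the reaction function gives 1.25q_D = 27, hence q_D = 21.6.

21.6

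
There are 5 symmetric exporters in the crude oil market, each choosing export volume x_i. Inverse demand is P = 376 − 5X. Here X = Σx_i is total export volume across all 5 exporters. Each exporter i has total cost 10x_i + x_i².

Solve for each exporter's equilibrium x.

A representative exporter's profit is π_i = x_i(376 − 5X) − 10x_i − x_i², with X = x_i + Σ_{j≠i} x_j.
First-order condition: 366 − 12x_i − 5Σ_{j≠i} x_j = 0.
Imposing symmetry (x_j = x for all j) turns Σ_{j≠i} x_j into 4x, so 366 = 32x and x = 11.4375.

11.4375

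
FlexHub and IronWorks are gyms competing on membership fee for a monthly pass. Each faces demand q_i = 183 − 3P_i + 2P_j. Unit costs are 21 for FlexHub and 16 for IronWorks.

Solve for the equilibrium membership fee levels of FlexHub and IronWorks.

FlexHub's profit: π = (P_{FlexHub} − 21)(183 − 3P_{FlexHub} + 2P_{IronWorks}).
∂π/∂P_{FlexHub} = 246 − 6P_{FlexHub} + 2P_{IronWorks} = 0 ⇒ P_{FlexHub} = 41 + (1/3)P_{IronWorks}.
Similarly P_{IronWorks} = 38.5 + (1/3)P_{FlexHub}.
Substituting the second reaction function into the first: P_{FlexHub} = 41 + (1/3)(38.5 + (1/3)P_{FlexHub}), which gives (8/9)P_{FlexHub} = 323/6 ⇒ P_{FlexHub} = 60.5625.
Then P_{IronWorks} = 38.5 + (1/3)·60.5625 = 58.6875.

60.5625, 58.6875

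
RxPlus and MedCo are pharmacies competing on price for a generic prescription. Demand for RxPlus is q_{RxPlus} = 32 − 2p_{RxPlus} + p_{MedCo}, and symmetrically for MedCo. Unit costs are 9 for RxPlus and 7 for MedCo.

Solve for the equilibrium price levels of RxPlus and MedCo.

16.4, 15.6

RxPlus's profit: π = (p_{RxPlus} − 9)(32 − 2p_{RxPlus} + p_{MedCo}).
∂π/∂p_{RxPlus} = 50 − 4p_{RxPlus} + p_{MedCo} = 0 ⇒ p_{RxPlus} = 12.5 + 0.25p_{MedCo}.
Similarly p_{MedCo} = 11.5 + 0.25p_{RxPlus}.
Plugging p_{MedCo} into RxPlus's best response: p_{RxPlus} = 12.5 + 0.25(11.5 + 0.25p_{RxPlus}) ⇒ 0.9375p_{RxPlus} = 15.375, so p_{RxPlus} = 16.4.
Then p_{MedCo} = 11.5 + 0.25·16.4 = 15.6.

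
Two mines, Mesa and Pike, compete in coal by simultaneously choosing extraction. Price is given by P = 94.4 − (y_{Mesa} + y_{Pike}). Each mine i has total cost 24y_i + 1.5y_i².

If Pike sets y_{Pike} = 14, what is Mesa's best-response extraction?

Mine Mesa's profit: π = y_{Mesa}(94.4 − (y_{Mesa} + y_{Pike})) − 24y_{Mesa} − 1.5y_{Mesa}².
∂π/∂y_{Mesa} = 70.4 − 5y_{Mesa} − y_{Pike} = 0, so y_{Mesa} = 14.08 − 0.2y_{Pike}.
At y_{Pike} = 14: y_{Mesa} = 14.08 − 0.2·14 = 11.28.

11.28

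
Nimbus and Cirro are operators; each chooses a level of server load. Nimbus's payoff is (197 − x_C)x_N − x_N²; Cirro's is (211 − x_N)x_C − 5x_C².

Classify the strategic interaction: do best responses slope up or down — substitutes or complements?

strategic substitutes

Expanding Nimbus's payoff: 197x_N − x_Cx_N − x_N².
∂π/∂x_N = 197 − x_C − 2x_N = 0, so x_N = 98.5 − 0.5x_C.
The best-response slope dx_N/dx_C = −0.5 < 0: the reaction function is downward-sloping, so the choices are strategic substitutes.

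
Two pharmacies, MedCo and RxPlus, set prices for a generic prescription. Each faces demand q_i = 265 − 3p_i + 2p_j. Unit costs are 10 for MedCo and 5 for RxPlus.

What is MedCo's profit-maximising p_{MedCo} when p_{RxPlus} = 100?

MedCo's profit: π = (p_{MedCo} − 10)(265 − 3p_{MedCo} + 2p_{RxPlus}).
∂π/∂p_{MedCo} = 295 − 6p_{MedCo} + 2p_{RxPlus} = 0 ⇒ p_{MedCo} = 295/6 + (1/3)p_{RxPlus}.
At p_{RxPlus} = 100: p_{MedCo} = 295/6 + (1/3)·100 = 82.5.

82.5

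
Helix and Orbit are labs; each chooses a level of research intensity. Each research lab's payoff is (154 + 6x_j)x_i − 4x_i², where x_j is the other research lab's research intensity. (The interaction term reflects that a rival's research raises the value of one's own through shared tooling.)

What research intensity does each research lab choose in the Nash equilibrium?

77

Helix's payoff is (154 + 6x_O)x_H − 4x_H².
∂π/∂x_H = 154 + 6x_O − 8x_H = 0, so x_H = 19.25 + 0.75x_O.
Setting x_H = x_O in the reaction function: x_H = 19.25 + 0.75x_H, so x_H = 19.25 / 0.25 = 77.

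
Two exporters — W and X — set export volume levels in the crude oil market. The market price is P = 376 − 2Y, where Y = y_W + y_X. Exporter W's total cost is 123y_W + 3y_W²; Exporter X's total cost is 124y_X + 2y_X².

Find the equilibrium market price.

283

Exporter W's profit: π = y_W(376 − 2(y_W + y_X)) − 123y_W − 3y_W².
∂π/∂y_W = 253 − 10y_W − 2y_X = 0, so y_W = 25.3 − 0.2y_X.
For X: ∂π/∂y_X = 252 − 8y_X − 2y_W = 0 ⇒ y_X = 31.5 − 0.25y_W.
Solving the two reaction functions simultaneously: (1 − (−0.2)(−0.25))y_W = 25.3 − 0.2·31.5, so 0.95y_W = 19 and y_W = 20.
Then y_X = 31.5 − 0.25·20 = 26.5.
Equilibrium price: P = 376 − 2·46.5 = 283.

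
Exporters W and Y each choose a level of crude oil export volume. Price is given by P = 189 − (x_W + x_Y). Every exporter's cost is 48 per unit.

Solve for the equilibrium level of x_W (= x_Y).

Exporter W's profit: π = x_W(189 − (x_W + x_Y)) − 48x_W.
∂π/∂x_W = 141 − 2x_W − x_Y = 0, so x_W = 70.5 − 0.5x_Y.
By symmetry x_Y = x_W; substituting into the reaction function, 1.5x_W = 70.5 and x_W = 47.

47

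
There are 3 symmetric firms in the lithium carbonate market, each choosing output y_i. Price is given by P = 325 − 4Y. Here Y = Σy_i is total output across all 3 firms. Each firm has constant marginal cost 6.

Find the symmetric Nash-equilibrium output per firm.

19.9375

A representative firm's profit is π_i = y_i(325 − 4Y) − 6y_i, with Y = y_i + Σ_{j≠i} y_j.
First-order condition: 319 − 8y_i − 4Σ_{j≠i} y_j = 0.
With identical firms, set every y_j = y: then 319 − 8y − 8y = 0, i.e. y = 319/16 = 19.9375.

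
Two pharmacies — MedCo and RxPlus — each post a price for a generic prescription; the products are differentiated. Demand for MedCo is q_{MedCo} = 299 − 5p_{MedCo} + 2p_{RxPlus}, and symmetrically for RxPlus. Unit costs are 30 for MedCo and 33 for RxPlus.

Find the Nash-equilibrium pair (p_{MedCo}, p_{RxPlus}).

MedCo's profit: π = (p_{MedCo} − 30)(299 − 5p_{MedCo} + 2p_{RxPlus}).
∂π/∂p_{MedCo} = 449 − 10p_{MedCo} + 2p_{RxPlus} = 0 ⇒ p_{MedCo} = 44.9 + 0.2p_{RxPlus}.
Similarly p_{RxPlus} = 46.4 + 0.2p_{MedCo}.
Solving the two reaction functions simultaneously: (1 − (0.2)(0.2))p_{MedCo} = 44.9 + 0.2·46.4, so 0.96p_{MedCo} = 54.18 and p_{MedCo} = 56.4375.
Then p_{RxPlus} = 46.4 + 0.2·56.4375 = 57.6875.

56.4375, 57.6875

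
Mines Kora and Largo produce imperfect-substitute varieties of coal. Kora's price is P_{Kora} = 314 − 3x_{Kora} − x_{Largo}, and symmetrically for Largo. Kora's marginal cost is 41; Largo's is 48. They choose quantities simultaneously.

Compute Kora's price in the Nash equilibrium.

158.6

Mine Kora's profit: π = x_{Kora}(314 − 3x_{Kora} − x_{Largo}) − 41x_{Kora}.
∂π/∂x_{Kora} = 273 − 6x_{Kora} − x_{Largo} = 0 ⇒ x_{Kora} = 45.5 − (1/6)x_{Largo}.
Similarly x_{Largo} = 133/3 − (1/6)x_{Kora}.
Plugging x_{Largo} into Kora's best response: x_{Kora} = 45.5 − (1/6)(133/3 − (1/6)x_{Kora}) ⇒ (35/36)x_{Kora} = 343/9, so x_{Kora} = 39.2.
Then x_{Largo} = 133/3 − (1/6)·39.2 = 37.8.
P_{Kora} = 314 − 3·39.2 − 37.8 = 158.6.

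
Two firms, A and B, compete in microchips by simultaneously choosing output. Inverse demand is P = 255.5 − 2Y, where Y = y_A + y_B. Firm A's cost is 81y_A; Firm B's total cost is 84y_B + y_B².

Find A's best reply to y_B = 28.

Firm A's profit: π = y_A(255.5 − 2(y_A + y_B)) − 81y_A.
∂π/∂y_A = 174.5 − 4y_A − 2y_B = 0, so y_A = 43.625 − 0.5y_B.
At y_B = 28: y_A = 43.625 − 0.5·28 = 29.625.

29.625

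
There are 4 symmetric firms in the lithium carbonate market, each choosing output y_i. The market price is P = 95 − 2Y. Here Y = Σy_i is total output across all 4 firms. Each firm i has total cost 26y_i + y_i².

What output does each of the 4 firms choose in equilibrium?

5.75

A representative firm's profit is π_i = y_i(95 − 2Y) − 26y_i − y_i², with Y = y_i + Σ_{j≠i} y_j.
First-order condition: 69 − 6y_i − 2Σ_{j≠i} y_j = 0.
Imposing symmetry (y_j = y for all j) turns Σ_{j≠i} y_j into 3y, so 69 = 12y and y = 5.75.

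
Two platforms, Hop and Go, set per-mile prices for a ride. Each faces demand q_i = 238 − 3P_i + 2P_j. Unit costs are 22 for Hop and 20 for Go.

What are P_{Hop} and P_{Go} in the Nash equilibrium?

75.625, 74.875

Hop's profit: π = (P_{Hop} − 22)(238 − 3P_{Hop} + 2P_{Go}).
∂π/∂P_{Hop} = 304 − 6P_{Hop} + 2P_{Go} = 0 ⇒ P_{Hop} = 152/3 + (1/3)P_{Go}.
Similarly P_{Go} = 149/3 + (1/3)P_{Hop}.
Plugging P_{Go} into Hop's best response: P_{Hop} = 152/3 + (1/3)(149/3 + (1/3)P_{Hop}) ⇒ (8/9)P_{Hop} = 605/9, so P_{Hop} = 75.625.
Then P_{Go} = 149/3 + (1/3)·75.625 = 74.875.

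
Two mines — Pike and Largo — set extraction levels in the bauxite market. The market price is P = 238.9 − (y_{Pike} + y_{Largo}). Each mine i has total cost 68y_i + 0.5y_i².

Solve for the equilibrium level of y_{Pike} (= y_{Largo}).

42.725

Mine Pike's profit: π = y_{Pike}(238.9 − (y_{Pike} + y_{Largo})) − 68y_{Pike} − 0.5y_{Pike}².
∂π/∂y_{Pike} = 170.9 − 3y_{Pike} − y_{Largo} = 0, so y_{Pike} = 1709/30 − (1/3)y_{Largo}.
By symmetry y_{Largo} = y_{Pike}; substituting into the reaction function, (4/3)y_{Pike} = 1709/30 and y_{Pike} = 42.725.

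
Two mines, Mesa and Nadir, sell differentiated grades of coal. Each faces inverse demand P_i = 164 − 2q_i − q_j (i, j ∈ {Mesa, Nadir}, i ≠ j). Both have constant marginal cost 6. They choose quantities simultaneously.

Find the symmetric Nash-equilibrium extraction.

31.6

Mine Mesa's profit: π = q_{Mesa}(164 − 2q_{Mesa} − q_{Nadir}) − 6q_{Mesa}.
∂π/∂q_{Mesa} = 158 − 4q_{Mesa} − q_{Nadir} = 0 ⇒ q_{Mesa} = 39.5 − 0.25q_{Nadir}.
Setting q_{Mesa} = q_{Nadir} in the reaction function: q_{Mesa} = 39.5 − 0.25q_{Mesa}, so q_{Mesa} = 39.5 / 1.25 = 31.6.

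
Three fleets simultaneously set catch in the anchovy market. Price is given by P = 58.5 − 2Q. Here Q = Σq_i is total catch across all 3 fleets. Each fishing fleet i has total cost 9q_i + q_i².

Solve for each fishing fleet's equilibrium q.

4.95

A representative fishing fleet's profit is π_i = q_i(58.5 − 2Q) − 9q_i − q_i², with Q = q_i + Σ_{j≠i} q_j.
First-order condition: 49.5 − 6q_i − 2Σ_{j≠i} q_j = 0.
In a symmetric equilibrium every fishing fleet chooses the same q, so Σ_{j≠i} q_j = 2q. The condition becomes 49.5 − 10q = 0, giving q = 49.5/10 = 4.95.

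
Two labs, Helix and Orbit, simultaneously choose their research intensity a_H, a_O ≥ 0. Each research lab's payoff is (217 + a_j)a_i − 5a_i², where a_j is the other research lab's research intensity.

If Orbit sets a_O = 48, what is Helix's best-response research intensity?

26.5

Helix's payoff is (217 + a_O)a_H − 5a_H².
∂π/∂a_H = 217 + a_O − 10a_H = 0, so a_H = 21.7 + 0.1a_O.
At a_O = 48: a_H = 21.7 + 0.1·48 = 26.5.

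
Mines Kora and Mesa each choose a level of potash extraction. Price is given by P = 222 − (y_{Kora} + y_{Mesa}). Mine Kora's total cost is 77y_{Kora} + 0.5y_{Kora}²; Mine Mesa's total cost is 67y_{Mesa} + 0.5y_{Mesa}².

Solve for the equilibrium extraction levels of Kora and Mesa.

35, 40

Mine Kora's profit: π = y_{Kora}(222 − (y_{Kora} + y_{Mesa})) − 77y_{Kora} − 0.5y_{Kora}².
∂π/∂y_{Kora} = 145 − 3y_{Kora} − y_{Mesa} = 0, so y_{Kora} = 145/3 − (1/3)y_{Mesa}.
By the same steps for Mesa: y_{Mesa} = 155/3 − (1/3)y_{Kora}.
Solving the two reaction functions simultaneously: (1 − (−1/3)(−1/3))y_{Kora} = 145/3 − (1/3)·(155/3), so (8/9)y_{Kora} = 280/9 and y_{Kora} = 35.
Then y_{Mesa} = 155/3 − (1/3)·35 = 40.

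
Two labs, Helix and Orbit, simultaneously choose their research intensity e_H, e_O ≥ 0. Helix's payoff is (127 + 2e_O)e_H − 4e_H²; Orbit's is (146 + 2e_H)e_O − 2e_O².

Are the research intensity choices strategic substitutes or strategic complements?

strategic complements

Expanding Helix's payoff: 127e_H + 2e_Oe_H − 4e_H².
∂π/∂e_H = 127 + 2e_O − 8e_H = 0, so e_H = 15.875 + 0.25e_O.
The best-response slope de_H/de_O = 0.25 > 0: the reaction function is upward-sloping, so the choices are strategic complements.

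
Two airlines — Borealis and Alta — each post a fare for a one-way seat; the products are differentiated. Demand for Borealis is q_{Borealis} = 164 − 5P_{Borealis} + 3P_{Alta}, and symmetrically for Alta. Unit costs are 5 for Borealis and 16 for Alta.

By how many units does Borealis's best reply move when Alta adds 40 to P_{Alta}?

Borealis's profit: π = (P_{Borealis} − 5)(164 − 5P_{Borealis} + 3P_{Alta}).
∂π/∂P_{Borealis} = 189 − 10P_{Borealis} + 3P_{Alta} = 0 ⇒ P_{Borealis} = 18.9 + 0.3P_{Alta}.
The reaction-function slope is 0.3, so a 40-unit rise in P_{Alta} moves P_{Borealis} by 0.3 × 40 = 12. Borealis's best response rises — the actions are strategic complements.

12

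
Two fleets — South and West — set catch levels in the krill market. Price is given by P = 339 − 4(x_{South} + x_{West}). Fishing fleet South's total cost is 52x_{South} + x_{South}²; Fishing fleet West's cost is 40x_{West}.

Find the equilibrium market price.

155.125

Fishing fleet South's profit: π = x_{South}(339 − 4(x_{South} + x_{West})) − 52x_{South} − x_{South}².
∂π/∂x_{South} = 287 − 10x_{South} − 4x_{West} = 0, so x_{South} = 28.7 − 0.4x_{West}.
For West: ∂π/∂x_{West} = 299 − 8x_{West} − 4x_{South} = 0 ⇒ x_{West} = 37.375 − 0.5x_{South}.
Substituting the second reaction function into the first: x_{South} = 28.7 − 0.4(37.375 − 0.5x_{South}), which gives 0.8x_{South} = 13.75 ⇒ x_{South} = 17.1875.
Then x_{West} = 37.375 − 0.5·17.1875 = 921/32.
Equilibrium price: P = 339 − 4·(1471/32) = 155.125.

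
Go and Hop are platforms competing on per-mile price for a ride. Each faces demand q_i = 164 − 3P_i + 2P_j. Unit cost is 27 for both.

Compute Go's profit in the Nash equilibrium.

Go's profit: π = (P_{Go} − 27)(164 − 3P_{Go} + 2P_{Hop}).
∂π/∂P_{Go} = 245 − 6P_{Go} + 2P_{Hop} = 0 ⇒ P_{Go} = 245/6 + (1/3)P_{Hop}.
The game is symmetric, so in equilibrium P_{Hop} = P_{Go}: the reaction function gives (2/3)P_{Go} = 245/6, hence P_{Go} = 61.25.
q_{Go} = 164 − 3·61.25 + 2·61.25 = 102.75.
Profit = (61.25 − 27)·102.75 = 3519.1875.

3519.1875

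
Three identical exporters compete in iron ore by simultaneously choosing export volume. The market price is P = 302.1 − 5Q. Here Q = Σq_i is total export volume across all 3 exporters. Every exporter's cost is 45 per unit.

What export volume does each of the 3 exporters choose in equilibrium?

A representative exporter's profit is π_i = q_i(302.1 − 5Q) − 45q_i, with Q = q_i + Σ_{j≠i} q_j.
First-order condition: 257.1 − 10q_i − 5Σ_{j≠i} q_j = 0.
Imposing symmetry (q_j = q for all j) turns Σ_{j≠i} q_j into 2q, so 257.1 = 20q and q = 12.855.

12.855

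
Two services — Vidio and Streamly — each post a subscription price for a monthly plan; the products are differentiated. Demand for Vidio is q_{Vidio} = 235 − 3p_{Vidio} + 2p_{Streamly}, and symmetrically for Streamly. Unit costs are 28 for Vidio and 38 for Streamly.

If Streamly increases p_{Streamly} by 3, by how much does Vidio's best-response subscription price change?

Vidio's profit: π = (p_{Vidio} − 28)(235 − 3p_{Vidio} + 2p_{Streamly}).
∂π/∂p_{Vidio} = 319 − 6p_{Vidio} + 2p_{Streamly} = 0 ⇒ p_{Vidio} = 319/6 + (1/3)p_{Streamly}.
The reaction-function slope is 1/3, so a 3-unit rise in p_{Streamly} moves p_{Vidio} by 1/3 × 3 = 1. Vidio's best response rises — the actions are strategic complements.

1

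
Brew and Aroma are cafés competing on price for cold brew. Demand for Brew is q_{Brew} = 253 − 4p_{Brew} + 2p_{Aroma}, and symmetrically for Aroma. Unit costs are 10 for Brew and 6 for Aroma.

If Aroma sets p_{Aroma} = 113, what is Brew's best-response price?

Brew's profit: π = (p_{Brew} − 10)(253 − 4p_{Brew} + 2p_{Aroma}).
∂π/∂p_{Brew} = 293 − 8p_{Brew} + 2p_{Aroma} = 0 ⇒ p_{Brew} = 36.625 + 0.25p_{Aroma}.
At p_{Aroma} = 113: p_{Brew} = 36.625 + 0.25·113 = 64.875.

64.875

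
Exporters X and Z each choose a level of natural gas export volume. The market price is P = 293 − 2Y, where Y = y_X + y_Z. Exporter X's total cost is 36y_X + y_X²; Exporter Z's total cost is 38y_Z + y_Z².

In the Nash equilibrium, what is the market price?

Exporter X's profit: π = y_X(293 − 2(y_X + y_Z)) − 36y_X − y_X².
∂π/∂y_X = 257 − 6y_X − 2y_Z = 0, so y_X = 257/6 − (1/3)y_Z.
By the same steps for Z: y_Z = 42.5 − (1/3)y_X.
Plugging y_Z into X's best response: y_X = 257/6 − (1/3)(42.5 − (1/3)y_X) ⇒ (8/9)y_X = 86/3, so y_X = 32.25.
Then y_Z = 42.5 − (1/3)·32.25 = 31.75.
Equilibrium price: P = 293 − 2·64 = 165.

165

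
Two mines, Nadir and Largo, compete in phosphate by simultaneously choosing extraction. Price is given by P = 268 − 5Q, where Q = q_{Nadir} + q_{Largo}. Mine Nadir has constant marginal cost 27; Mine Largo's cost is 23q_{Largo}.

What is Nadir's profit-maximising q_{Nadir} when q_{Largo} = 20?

Mine Nadir's profit: π = q_{Nadir}(268 − 5(q_{Nadir} + q_{Largo})) − 27q_{Nadir}.
∂π/∂q_{Nadir} = 241 − 10q_{Nadir} − 5q_{Largo} = 0, so q_{Nadir} = 24.1 − 0.5q_{Largo}.
At q_{Largo} = 20: q_{Nadir} = 24.1 − 0.5·20 = 14.1.

14.1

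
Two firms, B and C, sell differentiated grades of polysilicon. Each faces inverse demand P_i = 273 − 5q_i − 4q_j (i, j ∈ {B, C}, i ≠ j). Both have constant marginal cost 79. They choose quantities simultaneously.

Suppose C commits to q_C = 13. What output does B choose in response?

14.2

Firm B's profit: π = q_B(273 − 5q_B − 4q_C) − 79q_B.
∂π/∂q_B = 194 − 10q_B − 4q_C = 0 ⇒ q_B = 19.4 − 0.4q_C.
At q_C = 13: q_B = 19.4 − 0.4·13 = 14.2.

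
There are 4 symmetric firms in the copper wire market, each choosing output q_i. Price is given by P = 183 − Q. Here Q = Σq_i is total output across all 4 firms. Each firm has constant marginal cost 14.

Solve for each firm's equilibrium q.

A representative firm's profit is π_i = q_i(183 − Q) − 14q_i, with Q = q_i + Σ_{j≠i} q_j.
First-order condition: 169 − 2q_i − Σ_{j≠i} q_j = 0.
Imposing symmetry (q_j = q for all j) turns Σ_{j≠i} q_j into 3q, so 169 = 5q and q = 33.8.

33.8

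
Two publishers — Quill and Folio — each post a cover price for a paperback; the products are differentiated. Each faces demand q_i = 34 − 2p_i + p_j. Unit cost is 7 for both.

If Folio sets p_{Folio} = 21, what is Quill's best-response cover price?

17.25

Quill's profit: π = (p_{Quill} − 7)(34 − 2p_{Quill} + p_{Folio}).
∂π/∂p_{Quill} = 48 − 4p_{Quill} + p_{Folio} = 0 ⇒ p_{Quill} = 12 + 0.25p_{Folio}.
At p_{Folio} = 21: p_{Quill} = 12 + 0.25·21 = 17.25.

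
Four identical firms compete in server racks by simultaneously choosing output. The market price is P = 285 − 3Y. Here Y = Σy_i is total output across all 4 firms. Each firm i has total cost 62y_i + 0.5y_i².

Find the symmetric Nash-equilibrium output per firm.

A representative firm's profit is π_i = y_i(285 − 3Y) − 62y_i − 0.5y_i², with Y = y_i + Σ_{j≠i} y_j.
First-order condition: 223 − 7y_i − 3Σ_{j≠i} y_j = 0.
Imposing symmetry (y_j = y for all j) turns Σ_{j≠i} y_j into 3y, so 223 = 16y and y = 13.9375.

13.9375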